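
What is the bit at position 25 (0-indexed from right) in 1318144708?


0b1001110100100010100101011000100, position 25 = 1

1


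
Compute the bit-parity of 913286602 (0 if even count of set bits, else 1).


0b110110011011111010010111001010 has 18 ones => parity 0

0


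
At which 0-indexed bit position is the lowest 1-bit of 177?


0b10110001. Lowest set bit at position 0

0


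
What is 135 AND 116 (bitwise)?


0b10000111 & 0b1110100 = 0b100 = 4

4


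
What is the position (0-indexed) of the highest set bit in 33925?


0b1000010010000101. Highest set bit at position 15

15


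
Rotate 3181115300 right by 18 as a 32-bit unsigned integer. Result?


Rotate 0b10111101100110111111011110100100 right by 18 (32-bit) = 0b11111101111010010010111101100110 = 4259917670

4259917670


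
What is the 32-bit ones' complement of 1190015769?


1190015769 ^ 4294967295 = 3104951526

3104951526


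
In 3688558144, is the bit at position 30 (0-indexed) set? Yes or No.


0b11011011110110101110111001000000, bit 30 = 1. Yes

Yes


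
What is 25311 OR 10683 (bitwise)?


0b110001011011111 | 0b10100110111011 = 0b110101111111111 = 27647

27647


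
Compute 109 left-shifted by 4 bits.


0b1101101 << 4 = 0b11011010000 = 1744

1744


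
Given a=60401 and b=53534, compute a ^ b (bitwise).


60401 ^ 53534 = 15087

15087


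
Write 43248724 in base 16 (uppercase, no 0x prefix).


43248724 = 293EC54 hex

293EC54


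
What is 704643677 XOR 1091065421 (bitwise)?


0b101010000000000000001001011101 ^ 0b1000001000010000101011001001101 = 0b1101011000010000101010000010000 = 1795707920

1795707920


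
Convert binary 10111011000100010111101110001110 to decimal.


10111011000100010111101110001110 in decimal = 3138485134

3138485134


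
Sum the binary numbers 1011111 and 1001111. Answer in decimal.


1011111 + 1001111 = 10101110 = 174

174


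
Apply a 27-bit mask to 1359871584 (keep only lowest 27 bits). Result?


1359871584 & 134217727 = 17694304

17694304


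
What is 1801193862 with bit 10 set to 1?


1801193862 | (1 << 10) = 1801193862 | 1024 = 1801194886

1801194886


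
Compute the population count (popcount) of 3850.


0b111100001010 has 6 set bits

6


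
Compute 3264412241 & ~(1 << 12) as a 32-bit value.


3264412241 & ~(1 << 12) = 3264408145

3264408145


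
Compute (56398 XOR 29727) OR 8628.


Step 1: 56398 ^ 29727 = 43089
Step 2: 43089 | 8628 = 43509

43509


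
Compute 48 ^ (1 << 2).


48 ^ (1 << 2) = 48 ^ 4 = 52

52


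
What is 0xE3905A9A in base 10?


E3905A9A hex = 3817888410 decimal

3817888410


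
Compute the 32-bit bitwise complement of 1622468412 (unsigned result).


~0b1100000101101001110011100111100 = 0b10011111010010110001100011000011 = 2672498883 (32-bit unsigned)

2672498883


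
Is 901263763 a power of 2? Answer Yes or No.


0b110101101110000011000110010011. Multiple bits set => No

No


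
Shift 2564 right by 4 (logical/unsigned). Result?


0b101000000100 >> 4 = 0b10100000 = 160

160


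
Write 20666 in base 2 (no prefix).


20666 = 101000010111010 in binary

101000010111010


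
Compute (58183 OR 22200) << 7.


Step 1: 58183 | 22200 = 63487
Step 2: 63487 << 7 = 8126336

8126336


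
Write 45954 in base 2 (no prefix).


45954 = 1011001110000010 in binary

1011001110000010


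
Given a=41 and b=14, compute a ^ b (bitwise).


41 ^ 14 = 39

39


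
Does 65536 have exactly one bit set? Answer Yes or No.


0b10000000000000000. Only one bit set => Yes

Yes


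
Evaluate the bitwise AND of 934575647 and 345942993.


0b110111101101000111111000011111 & 0b10100100111101010101111010001 = 0b10100100101000010101000010001 = 345254417

345254417


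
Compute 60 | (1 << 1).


60 | (1 << 1) = 60 | 2 = 62

62


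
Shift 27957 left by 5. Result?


0b110110100110101 << 5 = 0b11011010011010100000 = 894624

894624


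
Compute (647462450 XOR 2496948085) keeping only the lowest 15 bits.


Step 1: 647462450 ^ 2496948085 = 2990741831
Step 2: 2990741831 & 32767 = 6471

6471


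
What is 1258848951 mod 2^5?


1258848951 & 31 = 23

23


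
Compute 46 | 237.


0b101110 | 0b11101101 = 0b11101111 = 239

239


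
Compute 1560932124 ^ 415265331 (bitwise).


0b1011101000010011110111100011100 ^ 0b11000110000000111001000110011 = 0b1000101110010011001110100101111 = 1170840879

1170840879


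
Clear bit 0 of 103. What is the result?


103 & ~(1 << 0) = 102

102


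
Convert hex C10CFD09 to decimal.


C10CFD09 hex = 3238853897 decimal

3238853897


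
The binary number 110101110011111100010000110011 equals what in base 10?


110101110011111100010000110011 in decimal = 902808627

902808627


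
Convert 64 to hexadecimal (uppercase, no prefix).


64 = 40 hex

40


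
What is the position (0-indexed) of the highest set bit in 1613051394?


0b1100000001001010011011000000010. Highest set bit at position 30

30


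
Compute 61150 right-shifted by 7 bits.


0b1110111011011110 >> 7 = 0b111011101 = 477

477


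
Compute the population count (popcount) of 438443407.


0b11010001000100001110110001111 has 14 set bits

14


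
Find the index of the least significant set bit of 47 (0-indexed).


0b101111. Lowest set bit at position 0

0


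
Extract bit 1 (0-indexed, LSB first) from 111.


0b1101111, position 1 = 1

1


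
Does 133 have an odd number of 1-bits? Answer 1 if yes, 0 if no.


0b10000101 has 3 ones => parity 1

1


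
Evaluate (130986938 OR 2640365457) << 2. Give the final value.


Step 1: 130986938 | 2640365457 = 2683238331
Step 2: 2683238331 << 2 = 10732953324

10732953324


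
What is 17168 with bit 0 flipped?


17168 ^ (1 << 0) = 17168 ^ 1 = 17169

17169


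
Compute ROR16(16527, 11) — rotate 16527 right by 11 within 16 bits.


Rotate 0b100000010001111 right by 11 (16-bit) = 0b1000111101000 = 4584

4584


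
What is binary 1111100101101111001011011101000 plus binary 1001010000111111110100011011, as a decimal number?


1111100101101111001011011101000 + 1001010000111111110100011011 = 10000101111110111001010000000011 = 2247857155

2247857155


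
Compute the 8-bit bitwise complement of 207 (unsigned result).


~0b11001111 = 0b110000 = 48 (8-bit unsigned)

48


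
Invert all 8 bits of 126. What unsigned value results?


126 ^ 255 = 129

129


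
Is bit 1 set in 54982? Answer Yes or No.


0b1101011011000110, bit 1 = 1. Yes

Yes


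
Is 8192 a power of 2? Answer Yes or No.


0b10000000000000. Only one bit set => Yes

Yes


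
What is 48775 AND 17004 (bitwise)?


0b1011111010000111 & 0b100001001101100 = 0b1000000100 = 516

516


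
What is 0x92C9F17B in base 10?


92C9F17B hex = 2462708091 decimal

2462708091


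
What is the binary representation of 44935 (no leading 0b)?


44935 = 1010111110000111 in binary

1010111110000111


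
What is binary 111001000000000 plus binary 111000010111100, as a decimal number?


111001000000000 + 111000010111100 = 1110001010111100 = 58044

58044


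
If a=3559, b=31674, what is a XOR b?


3559 ^ 31674 = 30301

30301


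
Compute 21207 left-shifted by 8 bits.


0b101001011010111 << 8 = 0b10100101101011100000000 = 5428992

5428992


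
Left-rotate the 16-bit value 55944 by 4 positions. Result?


Rotate 0b1101101010001000 left by 4 (16-bit) = 0b1010100010001101 = 43149

43149


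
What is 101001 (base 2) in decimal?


101001 in decimal = 41

41


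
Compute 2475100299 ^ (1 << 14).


2475100299 ^ (1 << 14) = 2475100299 ^ 16384 = 2475116683

2475116683


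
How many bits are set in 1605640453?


0b1011111101101000010000100000101 has 14 set bits

14


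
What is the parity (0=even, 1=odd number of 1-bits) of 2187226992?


0b10000010010111100110111101110000 has 16 ones => parity 0

0


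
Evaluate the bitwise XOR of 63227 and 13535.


0b1111011011111011 ^ 0b11010011011111 = 0b1100001000100100 = 49700

49700


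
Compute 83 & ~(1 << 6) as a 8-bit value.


83 & ~(1 << 6) = 19

19


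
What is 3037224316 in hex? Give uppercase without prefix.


3037224316 = B5085D7C hex

B5085D7C


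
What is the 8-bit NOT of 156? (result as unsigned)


~0b10011100 = 0b1100011 = 99 (8-bit unsigned)

99


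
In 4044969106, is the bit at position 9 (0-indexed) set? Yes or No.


0b11110001000110010101010010010010, bit 9 = 0. No

No


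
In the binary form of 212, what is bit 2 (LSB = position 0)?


0b11010100, position 2 = 1

1


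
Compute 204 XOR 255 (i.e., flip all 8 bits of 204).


204 ^ 255 = 51

51


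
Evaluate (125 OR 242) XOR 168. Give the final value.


Step 1: 125 | 242 = 255
Step 2: 255 ^ 168 = 87

87


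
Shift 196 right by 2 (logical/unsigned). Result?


0b11000100 >> 2 = 0b110001 = 49

49


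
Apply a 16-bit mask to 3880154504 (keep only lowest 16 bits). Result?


3880154504 & 65535 = 30088

30088


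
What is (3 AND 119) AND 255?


Step 1: 3 & 119 = 3
Step 2: 3 & 255 = 3

3


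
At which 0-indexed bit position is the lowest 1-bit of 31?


0b11111. Lowest set bit at position 0

0


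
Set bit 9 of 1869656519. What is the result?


1869656519 | (1 << 9) = 1869656519 | 512 = 1869657031

1869657031


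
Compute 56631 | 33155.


0b1101110100110111 | 0b1000000110000011 = 0b1101110110110111 = 56759

56759


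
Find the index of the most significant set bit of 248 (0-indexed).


0b11111000. Highest set bit at position 7

7


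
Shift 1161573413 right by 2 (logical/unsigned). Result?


0b1000101001111000011010000100101 >> 2 = 0b10001010011110000110100001001 = 290393353

290393353


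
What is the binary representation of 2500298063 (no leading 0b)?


2500298063 = 10010101000001111000010101001111 in binary

10010101000001111000010101001111


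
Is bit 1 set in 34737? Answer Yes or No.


0b1000011110110001, bit 1 = 0. No

No


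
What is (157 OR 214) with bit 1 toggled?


Step 1: 157 | 214 = 223
Step 2: 223 ^ (1 << 1) = 223 ^ 2 = 221

221


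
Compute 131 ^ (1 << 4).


131 ^ (1 << 4) = 131 ^ 16 = 147

147


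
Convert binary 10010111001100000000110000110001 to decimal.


10010111001100000000110000110001 in decimal = 2536508465

2536508465


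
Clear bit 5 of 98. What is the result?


98 & ~(1 << 5) = 66

66


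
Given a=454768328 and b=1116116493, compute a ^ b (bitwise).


454768328 ^ 1116116493 = 1503502533

1503502533


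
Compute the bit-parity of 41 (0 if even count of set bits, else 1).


0b101001 has 3 ones => parity 1

1


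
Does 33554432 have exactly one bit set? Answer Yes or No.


0b10000000000000000000000000. Only one bit set => Yes

Yes


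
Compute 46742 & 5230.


0b1011011010010110 & 0b1010001101110 = 0b1010000000110 = 5126

5126


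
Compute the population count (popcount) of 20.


0b10100 has 2 set bits

2


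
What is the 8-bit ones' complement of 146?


146 ^ 255 = 109

109


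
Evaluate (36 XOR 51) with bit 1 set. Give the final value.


Step 1: 36 ^ 51 = 23
Step 2: 23 | (1 << 1) = 23 | 2 = 23

23


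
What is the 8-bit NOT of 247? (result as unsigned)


~0b11110111 = 0b1000 = 8 (8-bit unsigned)

8


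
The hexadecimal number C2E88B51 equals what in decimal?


C2E88B51 hex = 3270019921 decimal

3270019921


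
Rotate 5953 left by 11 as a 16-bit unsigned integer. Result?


Rotate 0b1011101000001 left by 11 (16-bit) = 0b100010111010 = 2234

2234


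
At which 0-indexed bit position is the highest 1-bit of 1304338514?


0b1001101101111101010000001010010. Highest set bit at position 30

30


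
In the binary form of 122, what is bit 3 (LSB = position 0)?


0b1111010, position 3 = 1

1


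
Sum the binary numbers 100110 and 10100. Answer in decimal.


100110 + 10100 = 111010 = 58

58


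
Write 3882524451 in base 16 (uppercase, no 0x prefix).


3882524451 = E76A9F23 hex

E76A9F23


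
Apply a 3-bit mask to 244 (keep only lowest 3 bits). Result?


244 & 7 = 4

4


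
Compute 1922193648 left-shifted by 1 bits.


0b1110010100100100101100011110000 << 1 = 0b11100101001001001011000111100000 = 3844387296

3844387296


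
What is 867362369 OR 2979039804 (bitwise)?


0b110011101100101110011001000001 | 0b10110001100100001000101000111100 = 0b10110011101100101110111001111101 = 3014848125

3014848125


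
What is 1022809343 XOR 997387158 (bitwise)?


0b111100111101101101010011111111 ^ 0b111011011100101110101110010110 = 0b111100001000011111101101001 = 126107497

126107497


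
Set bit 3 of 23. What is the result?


23 | (1 << 3) = 23 | 8 = 31

31


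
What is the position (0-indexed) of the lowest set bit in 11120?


0b10101101110000. Lowest set bit at position 4

4


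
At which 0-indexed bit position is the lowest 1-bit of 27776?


0b110110010000000. Lowest set bit at position 7

7


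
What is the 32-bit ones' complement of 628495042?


628495042 ^ 4294967295 = 3666472253

3666472253


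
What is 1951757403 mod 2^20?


1951757403 & 1048575 = 357467

357467


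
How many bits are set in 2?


0b10 has 1 set bits

1


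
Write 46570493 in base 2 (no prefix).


46570493 = 10110001101001101111111101 in binary

10110001101001101111111101


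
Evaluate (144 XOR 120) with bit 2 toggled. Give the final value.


Step 1: 144 ^ 120 = 232
Step 2: 232 ^ (1 << 2) = 232 ^ 4 = 236

236


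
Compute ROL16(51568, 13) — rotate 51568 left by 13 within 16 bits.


Rotate 0b1100100101110000 left by 13 (16-bit) = 0b1100100101110 = 6446

6446


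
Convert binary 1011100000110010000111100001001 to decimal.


1011100000110010000111100001001 in decimal = 1545146121

1545146121


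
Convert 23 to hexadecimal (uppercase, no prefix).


23 = 17 hex

17


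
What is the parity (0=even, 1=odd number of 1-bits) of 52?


0b110100 has 3 ones => parity 1

1


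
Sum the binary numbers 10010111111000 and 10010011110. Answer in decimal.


10010111111000 + 10010011110 = 10101010010110 = 10902

10902


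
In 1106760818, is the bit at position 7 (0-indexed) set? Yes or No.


0b1000001111101111101010001110010, bit 7 = 0. No

No


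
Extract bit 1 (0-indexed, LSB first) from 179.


0b10110011, position 1 = 1

1


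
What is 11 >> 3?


0b1011 >> 3 = 0b1 = 1

1


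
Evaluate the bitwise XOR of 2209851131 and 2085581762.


0b10000011101101111010011011111011 ^ 0b1111100010011110111001111000010 = 0b11111111111110001101010100111001 = 4294497593

4294497593


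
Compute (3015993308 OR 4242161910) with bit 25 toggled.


Step 1: 3015993308 | 4242161910 = 4292765694
Step 2: 4292765694 ^ (1 << 25) = 4292765694 ^ 33554432 = 4259211262

4259211262


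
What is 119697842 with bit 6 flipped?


119697842 ^ (1 << 6) = 119697842 ^ 64 = 119697906

119697906


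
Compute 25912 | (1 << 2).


25912 | (1 << 2) = 25912 | 4 = 25916

25916


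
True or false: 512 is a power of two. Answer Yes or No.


0b1000000000. Only one bit set => Yes

Yes


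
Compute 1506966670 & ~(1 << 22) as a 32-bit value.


1506966670 & ~(1 << 22) = 1502772366

1502772366


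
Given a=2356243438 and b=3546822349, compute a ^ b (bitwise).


2356243438 ^ 3546822349 = 1595497763

1595497763


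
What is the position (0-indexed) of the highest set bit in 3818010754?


0b11100011100100100011100010000010. Highest set bit at position 31

31


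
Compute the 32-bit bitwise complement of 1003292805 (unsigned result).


~0b111011110011010000100010000101 = 0b11000100001100101111011101111010 = 3291674490 (32-bit unsigned)

3291674490


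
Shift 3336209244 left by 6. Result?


0b11000110110110101000001101011100 << 6 = 0b11000110110110101000001101011100000000 = 213517391616

213517391616


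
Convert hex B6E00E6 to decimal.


B6E00E6 hex = 191758566 decimal

191758566


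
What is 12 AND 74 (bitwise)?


0b1100 & 0b1001010 = 0b1000 = 8

8


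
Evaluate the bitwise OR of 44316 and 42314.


0b1010110100011100 | 0b1010010101001010 = 0b1010110101011110 = 44382

44382


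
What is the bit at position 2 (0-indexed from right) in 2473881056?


0b10010011011101000110110111100000, position 2 = 0

0


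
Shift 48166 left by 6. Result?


0b1011110000100110 << 6 = 0b1011110000100110000000 = 3082624

3082624


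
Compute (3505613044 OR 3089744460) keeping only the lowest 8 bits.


Step 1: 3505613044 | 3089744460 = 4177259260
Step 2: 4177259260 & 255 = 252

252


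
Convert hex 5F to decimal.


5F hex = 95 decimal

95


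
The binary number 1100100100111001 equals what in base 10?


1100100100111001 in decimal = 51513

51513


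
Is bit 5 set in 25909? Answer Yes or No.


0b110010100110101, bit 5 = 1. Yes

Yes


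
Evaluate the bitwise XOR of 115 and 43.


0b1110011 ^ 0b101011 = 0b1011000 = 88

88


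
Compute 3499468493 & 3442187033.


0b11010000100101011010011011001101 & 0b11001101001010111001101100011001 = 0b11000000000000011000001000001001 = 3221324297

3221324297


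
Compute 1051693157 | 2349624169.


0b111110101011111001000001100101 | 0b10001100000011000110101101101001 = 0b10111110101011111111101101101101 = 3199204205

3199204205


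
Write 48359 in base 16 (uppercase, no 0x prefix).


48359 = BCE7 hex

BCE7


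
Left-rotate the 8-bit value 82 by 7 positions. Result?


Rotate 0b1010010 left by 7 (8-bit) = 0b101001 = 41

41


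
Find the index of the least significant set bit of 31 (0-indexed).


0b11111. Lowest set bit at position 0

0


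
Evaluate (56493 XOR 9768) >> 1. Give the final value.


Step 1: 56493 ^ 9768 = 64133
Step 2: 64133 >> 1 = 32066

32066


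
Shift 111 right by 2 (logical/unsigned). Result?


0b1101111 >> 2 = 0b11011 = 27

27


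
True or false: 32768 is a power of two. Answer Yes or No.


0b1000000000000000. Only one bit set => Yes

Yes


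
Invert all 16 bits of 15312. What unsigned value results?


15312 ^ 65535 = 50223

50223


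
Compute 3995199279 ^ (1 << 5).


3995199279 ^ (1 << 5) = 3995199279 ^ 32 = 3995199247

3995199247


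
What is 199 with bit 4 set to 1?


199 | (1 << 4) = 199 | 16 = 215

215


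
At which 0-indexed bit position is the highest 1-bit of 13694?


0b11010101111110. Highest set bit at position 13

13


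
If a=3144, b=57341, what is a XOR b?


3144 ^ 57341 = 54197

54197


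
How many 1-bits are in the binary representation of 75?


0b1001011 has 4 set bits

4


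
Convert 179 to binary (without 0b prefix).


179 = 10110011 in binary

10110011


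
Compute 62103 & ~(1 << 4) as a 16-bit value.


62103 & ~(1 << 4) = 62087

62087


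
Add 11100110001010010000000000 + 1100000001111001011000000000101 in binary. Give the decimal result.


11100110001010010000000000 + 1100000001111001011000000000101 = 1100011110101010101010000000101 = 1674925061

1674925061


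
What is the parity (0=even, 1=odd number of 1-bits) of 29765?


0b111010001000101 has 7 ones => parity 1

1


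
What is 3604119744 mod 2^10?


3604119744 & 1023 = 192

192


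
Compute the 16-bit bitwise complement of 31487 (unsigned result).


~0b111101011111111 = 0b1000010100000000 = 34048 (16-bit unsigned)

34048


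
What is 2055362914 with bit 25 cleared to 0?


2055362914 & ~(1 << 25) = 2021808482

2021808482


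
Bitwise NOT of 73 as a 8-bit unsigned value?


~0b1001001 = 0b10110110 = 182 (8-bit unsigned)

182


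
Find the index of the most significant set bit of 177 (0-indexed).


0b10110001. Highest set bit at position 7

7


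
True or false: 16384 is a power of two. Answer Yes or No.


0b100000000000000. Only one bit set => Yes

Yes


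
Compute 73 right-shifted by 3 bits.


0b1001001 >> 3 = 0b1001 = 9

9


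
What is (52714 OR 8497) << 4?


Step 1: 52714 | 8497 = 60923
Step 2: 60923 << 4 = 974768

974768


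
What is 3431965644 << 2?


0b11001100100011111010001111001100 << 2 = 0b1100110010001111101000111100110000 = 13727862576

13727862576


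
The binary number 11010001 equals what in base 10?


11010001 in decimal = 209

209


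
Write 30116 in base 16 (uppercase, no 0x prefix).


30116 = 75A4 hex

75A4


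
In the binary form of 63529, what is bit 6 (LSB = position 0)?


0b1111100000101001, position 6 = 0

0


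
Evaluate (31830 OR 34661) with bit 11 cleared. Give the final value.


Step 1: 31830 | 34661 = 65399
Step 2: 65399 & ~(1 << 11) = 63351

63351


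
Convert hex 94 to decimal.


94 hex = 148 decimal

148


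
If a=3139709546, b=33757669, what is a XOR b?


3139709546 ^ 33757669 = 3106354063

3106354063


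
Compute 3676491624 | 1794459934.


0b11011011001000101100111101101000 | 0b1101010111101010100100100011110 = 0b11111011111101111100111101111110 = 4227321726

4227321726


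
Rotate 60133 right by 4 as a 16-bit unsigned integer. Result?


Rotate 0b1110101011100101 right by 4 (16-bit) = 0b101111010101110 = 24238

24238


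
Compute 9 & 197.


0b1001 & 0b11000101 = 0b1 = 1

1


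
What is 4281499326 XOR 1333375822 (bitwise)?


0b11111111001100100111111010111110 ^ 0b1001111011110011011001101001110 = 0b10110000010010111100110111110000 = 2957757936

2957757936


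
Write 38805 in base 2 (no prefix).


38805 = 1001011110010101 in binary

1001011110010101


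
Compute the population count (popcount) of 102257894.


0b110000110000101010011100110 has 12 set bits

12


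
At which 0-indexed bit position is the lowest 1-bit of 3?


0b11. Lowest set bit at position 0

0


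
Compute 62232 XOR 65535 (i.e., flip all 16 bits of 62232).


62232 ^ 65535 = 3303

3303


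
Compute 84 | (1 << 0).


84 | (1 << 0) = 84 | 1 = 85

85


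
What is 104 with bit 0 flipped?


104 ^ (1 << 0) = 104 ^ 1 = 105

105


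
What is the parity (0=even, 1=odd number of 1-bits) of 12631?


0b11000101010111 has 8 ones => parity 0

0


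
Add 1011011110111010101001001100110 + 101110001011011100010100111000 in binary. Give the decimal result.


1011011110111010101001001100110 + 101110001011011100010100111000 = 10001010000010110001011110011110 = 2315982750

2315982750


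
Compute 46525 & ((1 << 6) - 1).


46525 & 63 = 61

61


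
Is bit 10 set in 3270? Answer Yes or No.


0b110011000110, bit 10 = 1. Yes

Yes


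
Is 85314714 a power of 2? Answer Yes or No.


0b101000101011100110010011010. Multiple bits set => No

No


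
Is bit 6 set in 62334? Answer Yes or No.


0b1111001101111110, bit 6 = 1. Yes

Yes


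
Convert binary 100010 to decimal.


100010 in decimal = 34

34


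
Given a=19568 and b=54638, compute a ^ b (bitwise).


19568 ^ 54638 = 39198

39198


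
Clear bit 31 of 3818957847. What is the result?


3818957847 & ~(1 << 31) = 1671474199

1671474199


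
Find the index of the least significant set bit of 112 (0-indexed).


0b1110000. Lowest set bit at position 4

4


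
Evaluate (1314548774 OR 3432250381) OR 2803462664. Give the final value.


Step 1: 1314548774 | 3432250381 = 3470523439
Step 2: 3470523439 | 2803462664 = 4024172079

4024172079


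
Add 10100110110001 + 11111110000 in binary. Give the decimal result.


10100110110001 + 11111110000 = 11000110100001 = 12705

12705


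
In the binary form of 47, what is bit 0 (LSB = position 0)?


0b101111, position 0 = 1

1


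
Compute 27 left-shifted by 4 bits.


0b11011 << 4 = 0b110110000 = 432

432


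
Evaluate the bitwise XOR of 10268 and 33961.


0b10100000011100 ^ 0b1000010010101001 = 0b1010110010110101 = 44213

44213


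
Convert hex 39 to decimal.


39 hex = 57 decimal

57


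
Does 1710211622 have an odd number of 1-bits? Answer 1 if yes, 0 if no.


0b1100101111011111100001000100110 has 17 ones => parity 1

1


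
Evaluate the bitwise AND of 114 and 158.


0b1110010 & 0b10011110 = 0b10010 = 18

18


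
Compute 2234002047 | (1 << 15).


2234002047 | (1 << 15) = 2234002047 | 32768 = 2234034815

2234034815


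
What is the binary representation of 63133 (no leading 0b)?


63133 = 1111011010011101 in binary

1111011010011101


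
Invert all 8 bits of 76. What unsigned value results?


76 ^ 255 = 179

179


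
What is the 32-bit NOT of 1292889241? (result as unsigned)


~0b1001101000011111110110010011001 = 0b10110010111100000001001101100110 = 3002078054 (32-bit unsigned)

3002078054


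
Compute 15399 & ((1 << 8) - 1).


15399 & 255 = 39

39


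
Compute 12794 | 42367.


0b11000111111010 | 0b1010010101111111 = 0b1011010111111111 = 46591

46591


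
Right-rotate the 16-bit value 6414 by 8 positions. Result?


Rotate 0b1100100001110 right by 8 (16-bit) = 0b111000011001 = 3609

3609


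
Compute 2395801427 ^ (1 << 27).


2395801427 ^ (1 << 27) = 2395801427 ^ 134217728 = 2261583699

2261583699


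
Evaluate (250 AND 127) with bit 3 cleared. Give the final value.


Step 1: 250 & 127 = 122
Step 2: 122 & ~(1 << 3) = 114

114


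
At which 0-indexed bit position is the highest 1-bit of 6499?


0b1100101100011. Highest set bit at position 12

12


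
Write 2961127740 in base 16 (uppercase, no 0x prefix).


2961127740 = B07F393C hex

B07F393C


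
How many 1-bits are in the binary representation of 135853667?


0b1000000110001111011001100011 has 13 set bits

13


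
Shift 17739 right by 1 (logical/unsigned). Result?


0b100010101001011 >> 1 = 0b10001010100101 = 8869

8869


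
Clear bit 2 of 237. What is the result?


237 & ~(1 << 2) = 233

233


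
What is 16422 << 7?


0b100000000100110 << 7 = 0b1000000001001100000000 = 2102016

2102016


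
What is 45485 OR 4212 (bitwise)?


0b1011000110101101 | 0b1000001110100 = 0b1011000111111101 = 45565

45565


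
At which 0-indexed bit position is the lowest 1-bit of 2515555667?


0b10010101111100000101010101010011. Lowest set bit at position 0

0


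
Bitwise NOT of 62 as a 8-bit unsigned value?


~0b111110 = 0b11000001 = 193 (8-bit unsigned)

193


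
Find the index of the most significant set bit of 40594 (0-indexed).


0b1001111010010010. Highest set bit at position 15

15


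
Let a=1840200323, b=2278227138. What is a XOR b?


1840200323 ^ 2278227138 = 3932538433

3932538433


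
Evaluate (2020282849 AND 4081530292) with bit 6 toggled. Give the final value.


Step 1: 2020282849 & 4081530292 = 1883443616
Step 2: 1883443616 ^ (1 << 6) = 1883443616 ^ 64 = 1883443680

1883443680


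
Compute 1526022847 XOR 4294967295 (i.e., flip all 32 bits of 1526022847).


1526022847 ^ 4294967295 = 2768944448

2768944448


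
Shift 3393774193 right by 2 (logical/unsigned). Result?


0b11001010010010001110001001110001 >> 2 = 0b110010100100100011100010011100 = 848443548

848443548


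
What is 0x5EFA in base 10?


5EFA hex = 24314 decimal

24314


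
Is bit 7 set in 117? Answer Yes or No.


0b1110101, bit 7 = 0. No

No


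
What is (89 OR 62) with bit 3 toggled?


Step 1: 89 | 62 = 127
Step 2: 127 ^ (1 << 3) = 127 ^ 8 = 119

119


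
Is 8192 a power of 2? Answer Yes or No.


0b10000000000000. Only one bit set => Yes

Yes


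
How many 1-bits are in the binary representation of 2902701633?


0b10101101000000111011011001000001 has 14 set bits

14


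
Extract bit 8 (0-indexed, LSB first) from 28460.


0b110111100101100, position 8 = 1

1


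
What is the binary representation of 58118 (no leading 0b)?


58118 = 1110001100000110 in binary

1110001100000110


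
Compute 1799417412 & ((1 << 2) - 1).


1799417412 & 3 = 0

0


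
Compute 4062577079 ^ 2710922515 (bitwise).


0b11110010001001100000000110110111 ^ 0b10100001100101010110010100010011 = 0b1010011101100110110010010100100 = 1404265636

1404265636


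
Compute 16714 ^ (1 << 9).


16714 ^ (1 << 9) = 16714 ^ 512 = 17226

17226


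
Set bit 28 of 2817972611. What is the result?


2817972611 | (1 << 28) = 2817972611 | 268435456 = 3086408067

3086408067


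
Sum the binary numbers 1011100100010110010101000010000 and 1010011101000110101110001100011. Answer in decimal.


1011100100010110010101000010000 + 1010011101000110101110001100011 = 10110000001011101000011001110011 = 2955839091

2955839091


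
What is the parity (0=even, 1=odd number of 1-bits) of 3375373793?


0b11001001001100000001110111100001 has 14 ones => parity 0

0


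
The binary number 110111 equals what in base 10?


110111 in decimal = 55

55


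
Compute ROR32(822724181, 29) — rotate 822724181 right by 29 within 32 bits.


Rotate 0b110001000010011100011001010101 right by 29 (32-bit) = 0b10001000010011100011001010101001 = 2286826153

2286826153


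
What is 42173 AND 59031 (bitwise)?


0b1010010010111101 & 0b1110011010010111 = 0b1010010010010101 = 42133

42133


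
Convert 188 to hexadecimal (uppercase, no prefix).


188 = BC hex

BC


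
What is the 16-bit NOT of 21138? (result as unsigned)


~0b101001010010010 = 0b1010110101101101 = 44397 (16-bit unsigned)

44397


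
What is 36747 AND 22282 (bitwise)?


0b1000111110001011 & 0b101011100001010 = 0b11100001010 = 1802

1802


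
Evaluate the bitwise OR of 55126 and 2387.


0b1101011101010110 | 0b100101010011 = 0b1101111101010111 = 57175

57175


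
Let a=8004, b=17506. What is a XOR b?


8004 ^ 17506 = 23334

23334


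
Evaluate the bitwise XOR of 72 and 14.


0b1001000 ^ 0b1110 = 0b1000110 = 70

70


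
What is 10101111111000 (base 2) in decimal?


10101111111000 in decimal = 11256

11256


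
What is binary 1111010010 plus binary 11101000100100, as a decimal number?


1111010010 + 11101000100100 = 11110111110110 = 15862

15862


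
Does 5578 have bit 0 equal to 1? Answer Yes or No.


0b1010111001010, bit 0 = 0. No

No


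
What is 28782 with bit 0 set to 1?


28782 | (1 << 0) = 28782 | 1 = 28783

28783


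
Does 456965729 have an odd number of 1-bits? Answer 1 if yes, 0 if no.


0b11011001111001011111001100001 has 17 ones => parity 1

1


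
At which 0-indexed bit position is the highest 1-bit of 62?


0b111110. Highest set bit at position 5

5


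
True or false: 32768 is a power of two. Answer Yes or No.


0b1000000000000000. Only one bit set => Yes

Yes


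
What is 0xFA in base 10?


FA hex = 250 decimal

250


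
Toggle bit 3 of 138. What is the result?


138 ^ (1 << 3) = 138 ^ 8 = 130

130


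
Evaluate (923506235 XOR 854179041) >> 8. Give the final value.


Step 1: 923506235 ^ 854179041 = 98708186
Step 2: 98708186 >> 8 = 385578

385578


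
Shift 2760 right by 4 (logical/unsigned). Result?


0b101011001000 >> 4 = 0b10101100 = 172

172


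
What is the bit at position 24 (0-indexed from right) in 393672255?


0b10111011101101111011000111111, position 24 = 1

1


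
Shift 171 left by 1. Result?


0b10101011 << 1 = 0b101010110 = 342

342


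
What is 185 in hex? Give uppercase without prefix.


185 = B9 hex

B9


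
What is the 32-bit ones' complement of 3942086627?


3942086627 ^ 4294967295 = 352880668

352880668


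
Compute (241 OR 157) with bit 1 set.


Step 1: 241 | 157 = 253
Step 2: 253 | (1 << 1) = 253 | 2 = 255

255


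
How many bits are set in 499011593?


0b11101101111100101000000001001 has 14 set bits

14


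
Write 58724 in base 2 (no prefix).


58724 = 1110010101100100 in binary

1110010101100100


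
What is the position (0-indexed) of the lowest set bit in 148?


0b10010100. Lowest set bit at position 2

2


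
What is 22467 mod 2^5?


22467 & 31 = 3

3


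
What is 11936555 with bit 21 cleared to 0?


11936555 & ~(1 << 21) = 9839403

9839403


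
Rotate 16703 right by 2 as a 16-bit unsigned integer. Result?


Rotate 0b100000100111111 right by 2 (16-bit) = 0b1101000001001111 = 53327

53327


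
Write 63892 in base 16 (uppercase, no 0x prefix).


63892 = F994 hex

F994


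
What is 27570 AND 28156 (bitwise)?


0b110101110110010 & 0b110110111111100 = 0b110100110110000 = 27056

27056


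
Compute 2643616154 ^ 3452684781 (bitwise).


0b10011101100100100110000110011010 ^ 0b11001101110010111100100111101101 = 0b1010000010110011010100001110111 = 1348053111

1348053111


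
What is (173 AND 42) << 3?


Step 1: 173 & 42 = 40
Step 2: 40 << 3 = 320

320


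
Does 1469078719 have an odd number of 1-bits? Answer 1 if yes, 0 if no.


0b1010111100100000101110010111111 has 18 ones => parity 0

0


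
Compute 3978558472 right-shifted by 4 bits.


0b11101101001000111111110000001000 >> 4 = 0b1110110100100011111111000000 = 248659904

248659904


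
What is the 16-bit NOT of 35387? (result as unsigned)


~0b1000101000111011 = 0b111010111000100 = 30148 (16-bit unsigned)

30148


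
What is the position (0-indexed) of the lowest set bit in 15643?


0b11110100011011. Lowest set bit at position 0

0


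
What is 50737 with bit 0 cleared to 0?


50737 & ~(1 << 0) = 50736

50736


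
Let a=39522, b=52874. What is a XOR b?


39522 ^ 52874 = 21736

21736


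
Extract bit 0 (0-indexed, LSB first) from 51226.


0b1100100000011010, position 0 = 0

0


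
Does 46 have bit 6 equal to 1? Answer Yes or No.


0b101110, bit 6 = 0. No

No


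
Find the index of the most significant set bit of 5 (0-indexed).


0b101. Highest set bit at position 2

2


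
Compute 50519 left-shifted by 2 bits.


0b1100010101010111 << 2 = 0b110001010101011100 = 202076

202076


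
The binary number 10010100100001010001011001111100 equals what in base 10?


10010100100001010001011001111100 in decimal = 2491750012

2491750012


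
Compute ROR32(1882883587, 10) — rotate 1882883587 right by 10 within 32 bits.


Rotate 0b1110000001110101000011000000011 right by 10 (32-bit) = 0b10000000110111000000111010100001 = 2161905313

2161905313


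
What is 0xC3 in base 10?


C3 hex = 195 decimal

195


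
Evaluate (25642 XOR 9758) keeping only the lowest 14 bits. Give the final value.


Step 1: 25642 ^ 9758 = 16948
Step 2: 16948 & 16383 = 564

564


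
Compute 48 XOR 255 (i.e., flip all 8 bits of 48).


48 ^ 255 = 207

207


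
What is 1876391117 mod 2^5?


1876391117 & 31 = 13

13


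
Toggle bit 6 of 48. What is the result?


48 ^ (1 << 6) = 48 ^ 64 = 112

112


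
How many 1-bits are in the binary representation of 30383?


0b111011010101111 has 11 set bits

11


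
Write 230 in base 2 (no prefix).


230 = 11100110 in binary

11100110


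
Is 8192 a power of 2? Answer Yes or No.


0b10000000000000. Only one bit set => Yes

Yes


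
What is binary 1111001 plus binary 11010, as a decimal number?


1111001 + 11010 = 10010011 = 147

147


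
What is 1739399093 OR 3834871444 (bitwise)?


0b1100111101011010001111110110101 | 0b11100100100100110111111010010100 = 0b11100111101111110111111110110101 = 3888086965

3888086965


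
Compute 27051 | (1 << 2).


27051 | (1 << 2) = 27051 | 4 = 27055

27055


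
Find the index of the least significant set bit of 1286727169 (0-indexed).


0b1001100101100011110011000000001. Lowest set bit at position 0

0


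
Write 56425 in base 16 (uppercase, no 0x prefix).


56425 = DC69 hex

DC69


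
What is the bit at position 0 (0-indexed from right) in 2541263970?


0b10010111011110001001110001100010, position 0 = 0

0


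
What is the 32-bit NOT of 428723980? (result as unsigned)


~0b11001100011011100111100001100 = 0b11100110011100100011000011110011 = 3866243315 (32-bit unsigned)

3866243315


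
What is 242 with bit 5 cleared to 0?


242 & ~(1 << 5) = 210

210


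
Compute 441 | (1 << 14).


441 | (1 << 14) = 441 | 16384 = 16825

16825


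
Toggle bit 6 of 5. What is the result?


5 ^ (1 << 6) = 5 ^ 64 = 69

69


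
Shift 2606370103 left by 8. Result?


0b10011011010110100000110100110111 << 8 = 0b1001101101011010000011010011011100000000 = 667230746368

667230746368


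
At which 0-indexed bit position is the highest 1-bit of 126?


0b1111110. Highest set bit at position 6

6


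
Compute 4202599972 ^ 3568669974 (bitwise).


0b11111010011111101001011000100100 ^ 0b11010100101101011001010100010110 = 0b101110110010110000001100110010 = 785056562

785056562


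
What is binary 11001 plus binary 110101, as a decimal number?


11001 + 110101 = 1001110 = 78

78


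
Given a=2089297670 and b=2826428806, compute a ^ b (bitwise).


2089297670 ^ 2826428806 = 3573532288

3573532288


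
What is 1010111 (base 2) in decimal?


1010111 in decimal = 87

87


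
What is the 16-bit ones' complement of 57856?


57856 ^ 65535 = 7679

7679


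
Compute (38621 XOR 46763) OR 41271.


Step 1: 38621 ^ 46763 = 8310
Step 2: 8310 | 41271 = 41335

41335


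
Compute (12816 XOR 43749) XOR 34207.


Step 1: 12816 ^ 43749 = 39157
Step 2: 39157 ^ 34207 = 7530

7530


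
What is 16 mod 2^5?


16 & 31 = 16

16


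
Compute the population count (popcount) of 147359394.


0b1000110010001000011010100010 has 10 set bits

10


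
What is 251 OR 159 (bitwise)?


0b11111011 | 0b10011111 = 0b11111111 = 255

255


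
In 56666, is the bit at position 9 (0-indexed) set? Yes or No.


0b1101110101011010, bit 9 = 0. No

No


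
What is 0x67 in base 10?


67 hex = 103 decimal

103


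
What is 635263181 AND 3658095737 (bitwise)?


0b100101110111010101100011001101 & 0b11011010000010100001110001111001 = 0b10000001100001001001 = 530505

530505


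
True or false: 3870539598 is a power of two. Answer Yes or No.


0b11100110101100111011111101001110. Multiple bits set => No

No


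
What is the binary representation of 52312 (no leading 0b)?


52312 = 1100110001011000 in binary

1100110001011000


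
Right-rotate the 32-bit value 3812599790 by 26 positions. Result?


Rotate 0b11100011001111111010011111101110 right by 26 (32-bit) = 0b11001111111010011111101110111000 = 3488218040

3488218040


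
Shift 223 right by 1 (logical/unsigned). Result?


0b11011111 >> 1 = 0b1101111 = 111

111


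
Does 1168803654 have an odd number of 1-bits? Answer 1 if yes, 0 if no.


0b1000101101010101000011101000110 has 14 ones => parity 0

0


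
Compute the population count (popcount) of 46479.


0b1011010110001111 has 10 set bits

10


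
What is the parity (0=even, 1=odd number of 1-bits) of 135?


0b10000111 has 4 ones => parity 0

0


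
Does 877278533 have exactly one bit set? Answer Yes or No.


0b110100010010100011010101000101. Multiple bits set => No

No


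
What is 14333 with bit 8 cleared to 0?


14333 & ~(1 << 8) = 14077

14077
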